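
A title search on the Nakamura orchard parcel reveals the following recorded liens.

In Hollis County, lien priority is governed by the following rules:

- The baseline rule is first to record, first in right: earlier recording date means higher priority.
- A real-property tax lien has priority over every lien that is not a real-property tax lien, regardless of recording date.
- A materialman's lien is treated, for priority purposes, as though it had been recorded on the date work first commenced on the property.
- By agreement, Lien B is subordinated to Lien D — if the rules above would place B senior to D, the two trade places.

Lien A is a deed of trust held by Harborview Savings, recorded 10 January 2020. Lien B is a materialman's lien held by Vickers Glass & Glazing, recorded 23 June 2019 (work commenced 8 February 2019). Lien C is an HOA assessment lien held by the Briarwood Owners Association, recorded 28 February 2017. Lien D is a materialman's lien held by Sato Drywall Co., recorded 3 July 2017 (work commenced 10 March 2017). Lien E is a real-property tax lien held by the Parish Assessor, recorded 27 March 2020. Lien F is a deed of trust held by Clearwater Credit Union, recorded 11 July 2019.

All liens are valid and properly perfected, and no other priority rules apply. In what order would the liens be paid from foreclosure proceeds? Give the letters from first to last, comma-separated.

Effective dates: B relates back to 8 February 2019 (work commenced); D's effective date is 10 March 2017, when work began.
E is a real-property tax lien and takes priority over every other lien.
Among the remaining liens, by effective date: C (28 February 2017), D (10 March 2017), B (8 February 2019), F (11 July 2019), A (10 January 2020).
B already ranks below D; the subordination has no effect.

E, C, D, B, F, A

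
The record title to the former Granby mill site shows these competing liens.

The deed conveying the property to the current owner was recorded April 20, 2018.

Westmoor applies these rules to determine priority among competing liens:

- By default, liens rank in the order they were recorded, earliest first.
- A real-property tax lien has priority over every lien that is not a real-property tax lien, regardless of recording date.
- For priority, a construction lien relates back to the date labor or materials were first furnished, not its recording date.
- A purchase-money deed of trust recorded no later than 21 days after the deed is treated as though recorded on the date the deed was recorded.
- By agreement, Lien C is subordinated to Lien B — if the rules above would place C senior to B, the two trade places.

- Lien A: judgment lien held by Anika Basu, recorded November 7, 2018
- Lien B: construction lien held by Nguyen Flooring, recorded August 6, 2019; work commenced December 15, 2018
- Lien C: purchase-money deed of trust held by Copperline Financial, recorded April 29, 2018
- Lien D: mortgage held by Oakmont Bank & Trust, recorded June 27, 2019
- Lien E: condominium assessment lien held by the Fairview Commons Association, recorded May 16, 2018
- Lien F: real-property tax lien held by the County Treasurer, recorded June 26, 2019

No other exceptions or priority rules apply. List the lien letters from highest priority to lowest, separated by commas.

F, B, E, A, C, D

Adjusting effective dates: B relates back to December 15, 2018 (work commenced); C was recorded within the 21-day window, so its effective date is the deed date April 20, 2018.
F, as a real-property tax lien, has superpriority and ranks first.
The other liens, earliest effective date first: C (April 20, 2018), E (May 16, 2018), A (November 7, 2018), B (December 15, 2018), D (June 27, 2019).
C would otherwise be senior to B, so under the subordination agreement C and B exchange positions.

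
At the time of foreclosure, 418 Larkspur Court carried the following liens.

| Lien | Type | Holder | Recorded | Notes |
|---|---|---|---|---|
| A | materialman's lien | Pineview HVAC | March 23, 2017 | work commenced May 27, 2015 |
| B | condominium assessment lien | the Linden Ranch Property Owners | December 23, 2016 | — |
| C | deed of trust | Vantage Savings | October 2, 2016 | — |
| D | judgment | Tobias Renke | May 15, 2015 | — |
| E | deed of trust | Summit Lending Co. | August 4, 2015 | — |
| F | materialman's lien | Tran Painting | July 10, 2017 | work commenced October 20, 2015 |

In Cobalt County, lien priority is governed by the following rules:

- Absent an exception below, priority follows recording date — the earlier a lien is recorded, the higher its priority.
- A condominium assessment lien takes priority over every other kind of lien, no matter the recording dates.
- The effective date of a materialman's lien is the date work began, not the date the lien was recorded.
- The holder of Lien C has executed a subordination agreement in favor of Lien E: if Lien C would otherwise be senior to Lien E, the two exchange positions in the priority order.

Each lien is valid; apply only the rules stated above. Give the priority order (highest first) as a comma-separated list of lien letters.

B, D, A, E, F, C

Adjusting effective dates: A is treated as recorded May 27, 2015, the work-commencement date; F's effective date is October 20, 2015, when work began.
As a condominium assessment lien, B is senior to every other lien.
Among the remaining liens, by effective date: D (May 15, 2015), A (May 27, 2015), E (August 4, 2015), F (October 20, 2015), C (October 2, 2016).
C is already junior to E, so the subordination agreement changes nothing.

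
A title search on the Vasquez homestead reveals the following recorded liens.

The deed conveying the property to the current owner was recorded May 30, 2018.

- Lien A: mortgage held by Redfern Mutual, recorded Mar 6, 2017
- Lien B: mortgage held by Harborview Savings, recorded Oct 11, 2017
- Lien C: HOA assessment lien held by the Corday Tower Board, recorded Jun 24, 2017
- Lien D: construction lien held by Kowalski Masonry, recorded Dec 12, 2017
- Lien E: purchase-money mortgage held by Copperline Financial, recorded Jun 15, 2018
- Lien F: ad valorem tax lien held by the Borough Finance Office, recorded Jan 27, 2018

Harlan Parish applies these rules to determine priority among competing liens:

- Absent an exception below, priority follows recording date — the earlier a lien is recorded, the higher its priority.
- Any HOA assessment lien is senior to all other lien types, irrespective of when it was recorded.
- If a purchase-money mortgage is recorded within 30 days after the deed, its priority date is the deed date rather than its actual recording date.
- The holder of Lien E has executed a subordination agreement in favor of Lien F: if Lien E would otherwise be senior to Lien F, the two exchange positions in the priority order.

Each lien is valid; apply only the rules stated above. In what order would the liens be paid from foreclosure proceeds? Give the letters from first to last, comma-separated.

C, A, B, D, F, E

Adjusting effective dates: E was recorded within the 30-day window, so its effective date is the deed date May 30, 2018.
C is an HOA assessment lien, so it outranks all other liens regardless of date.
Among the remaining liens, by effective date: A (Mar 6, 2017), B (Oct 11, 2017), D (Dec 12, 2017), F (Jan 27, 2018), E (May 30, 2018).
Since E is not senior to F, the subordination leaves the order unchanged.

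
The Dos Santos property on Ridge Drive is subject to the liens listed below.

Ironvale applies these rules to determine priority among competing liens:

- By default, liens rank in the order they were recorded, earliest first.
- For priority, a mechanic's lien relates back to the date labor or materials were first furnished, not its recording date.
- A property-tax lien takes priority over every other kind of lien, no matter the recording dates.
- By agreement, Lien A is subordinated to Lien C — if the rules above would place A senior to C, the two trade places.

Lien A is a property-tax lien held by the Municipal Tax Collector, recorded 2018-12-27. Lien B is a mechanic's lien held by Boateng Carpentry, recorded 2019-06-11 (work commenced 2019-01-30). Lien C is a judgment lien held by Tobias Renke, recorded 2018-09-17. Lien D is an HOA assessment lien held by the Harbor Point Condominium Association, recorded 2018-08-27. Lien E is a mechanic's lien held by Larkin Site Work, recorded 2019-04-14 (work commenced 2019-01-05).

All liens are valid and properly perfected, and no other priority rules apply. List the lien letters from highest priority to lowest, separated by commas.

C, D, A, E, B

Effective dates: B relates back to 2019-01-30 (work commenced); E relates back to 2019-01-05 (work commenced).
A is a property-tax lien, so it outranks all other liens regardless of date.
The other liens, earliest effective date first: D (2018-08-27), C (2018-09-17), E (2019-01-05), B (2019-01-30).
A is senior to C before the subordination, so the two trade places.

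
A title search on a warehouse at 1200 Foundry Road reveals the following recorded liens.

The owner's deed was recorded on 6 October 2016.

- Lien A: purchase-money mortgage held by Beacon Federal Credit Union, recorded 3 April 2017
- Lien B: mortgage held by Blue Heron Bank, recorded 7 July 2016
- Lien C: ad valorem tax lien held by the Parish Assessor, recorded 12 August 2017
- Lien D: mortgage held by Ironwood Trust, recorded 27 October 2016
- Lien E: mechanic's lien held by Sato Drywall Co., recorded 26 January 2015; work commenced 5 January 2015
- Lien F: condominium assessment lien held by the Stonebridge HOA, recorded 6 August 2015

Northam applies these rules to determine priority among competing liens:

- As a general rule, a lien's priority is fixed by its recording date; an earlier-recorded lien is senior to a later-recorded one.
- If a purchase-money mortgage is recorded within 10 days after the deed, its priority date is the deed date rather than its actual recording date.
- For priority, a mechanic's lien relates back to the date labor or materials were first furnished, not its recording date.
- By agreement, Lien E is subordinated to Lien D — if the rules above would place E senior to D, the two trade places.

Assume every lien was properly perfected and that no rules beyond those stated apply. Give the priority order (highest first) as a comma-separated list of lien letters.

Adjusting effective dates: A was recorded 179 days after the deed, outside the 10-day window, so it keeps its recording date; E relates back to 5 January 2015 (work commenced).
Sorted by effective date: E (5 January 2015), F (6 August 2015), B (7 July 2016), D (27 October 2016), A (3 April 2017), C (12 August 2017).
E is senior to D before the subordination, so the two trade places.

D, F, B, E, A, C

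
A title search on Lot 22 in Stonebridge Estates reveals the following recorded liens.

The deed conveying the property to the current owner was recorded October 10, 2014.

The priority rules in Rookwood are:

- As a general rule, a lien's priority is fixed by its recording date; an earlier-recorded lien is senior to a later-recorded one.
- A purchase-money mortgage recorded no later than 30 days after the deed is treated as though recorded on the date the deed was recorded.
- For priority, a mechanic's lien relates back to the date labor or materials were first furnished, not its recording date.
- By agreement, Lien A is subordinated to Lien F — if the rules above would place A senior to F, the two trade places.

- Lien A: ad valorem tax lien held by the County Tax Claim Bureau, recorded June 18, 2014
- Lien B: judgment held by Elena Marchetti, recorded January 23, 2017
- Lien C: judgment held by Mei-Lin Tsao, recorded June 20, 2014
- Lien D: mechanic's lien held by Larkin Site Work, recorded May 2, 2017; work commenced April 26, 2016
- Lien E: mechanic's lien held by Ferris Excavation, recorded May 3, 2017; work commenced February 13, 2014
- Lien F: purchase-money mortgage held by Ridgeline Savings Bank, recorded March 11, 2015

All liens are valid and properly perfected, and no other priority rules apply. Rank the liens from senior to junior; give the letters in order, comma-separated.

E, F, C, A, D, B

Effective dates: D is treated as recorded April 26, 2016, the work-commencement date; E is treated as recorded February 13, 2014, the work-commencement date; F missed the 30-day window (152 days after the deed), so its recording date stands.
Sorted by effective date: E (February 13, 2014), A (June 18, 2014), C (June 20, 2014), F (March 11, 2015), D (April 26, 2016), B (January 23, 2017).
A would otherwise be senior to F, so under the subordination agreement A and F exchange positions.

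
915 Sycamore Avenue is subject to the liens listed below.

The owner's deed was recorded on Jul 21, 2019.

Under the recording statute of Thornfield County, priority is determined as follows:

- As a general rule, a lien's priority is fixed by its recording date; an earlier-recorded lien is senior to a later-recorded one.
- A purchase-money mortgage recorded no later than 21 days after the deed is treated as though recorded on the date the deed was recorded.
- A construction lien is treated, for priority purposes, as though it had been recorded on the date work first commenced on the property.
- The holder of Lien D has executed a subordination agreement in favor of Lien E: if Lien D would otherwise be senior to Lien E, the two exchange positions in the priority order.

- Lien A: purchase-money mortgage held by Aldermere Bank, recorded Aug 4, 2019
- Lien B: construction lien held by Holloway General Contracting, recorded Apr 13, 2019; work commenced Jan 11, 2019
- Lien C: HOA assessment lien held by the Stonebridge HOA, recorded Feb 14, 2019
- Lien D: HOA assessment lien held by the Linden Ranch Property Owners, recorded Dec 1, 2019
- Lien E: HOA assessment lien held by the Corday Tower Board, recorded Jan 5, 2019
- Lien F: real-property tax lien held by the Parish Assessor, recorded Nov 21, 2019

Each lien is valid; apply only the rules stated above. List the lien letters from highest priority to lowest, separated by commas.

First, effective dates: A's effective date is the deed date, Jul 21, 2019; B's effective date is Jan 11, 2019, when work began.
Ordering by effective date: E (Jan 5, 2019), B (Jan 11, 2019), C (Feb 14, 2019), A (Jul 21, 2019), F (Nov 21, 2019), D (Dec 1, 2019).
Since D is not senior to E, the subordination leaves the order unchanged.

E, B, C, A, F, D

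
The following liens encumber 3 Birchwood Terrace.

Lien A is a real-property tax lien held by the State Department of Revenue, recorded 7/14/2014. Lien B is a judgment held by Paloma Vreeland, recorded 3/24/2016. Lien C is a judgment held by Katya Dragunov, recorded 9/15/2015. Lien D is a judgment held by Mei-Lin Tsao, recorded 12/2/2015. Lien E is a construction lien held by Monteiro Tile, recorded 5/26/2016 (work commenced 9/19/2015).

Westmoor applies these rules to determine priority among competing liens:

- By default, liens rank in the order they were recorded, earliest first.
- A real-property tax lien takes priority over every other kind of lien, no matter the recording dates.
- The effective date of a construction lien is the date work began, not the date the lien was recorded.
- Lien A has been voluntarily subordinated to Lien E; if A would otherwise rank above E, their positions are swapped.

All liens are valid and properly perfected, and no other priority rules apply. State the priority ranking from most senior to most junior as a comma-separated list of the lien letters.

Effective dates: E's effective date is 9/19/2015, when work began.
A, as a real-property tax lien, has superpriority and ranks first.
The other liens, earliest effective date first: C (9/15/2015), E (9/19/2015), D (12/2/2015), B (3/24/2016).
Because A would otherwise rank above E, the subordination swaps them.

E, C, A, D, B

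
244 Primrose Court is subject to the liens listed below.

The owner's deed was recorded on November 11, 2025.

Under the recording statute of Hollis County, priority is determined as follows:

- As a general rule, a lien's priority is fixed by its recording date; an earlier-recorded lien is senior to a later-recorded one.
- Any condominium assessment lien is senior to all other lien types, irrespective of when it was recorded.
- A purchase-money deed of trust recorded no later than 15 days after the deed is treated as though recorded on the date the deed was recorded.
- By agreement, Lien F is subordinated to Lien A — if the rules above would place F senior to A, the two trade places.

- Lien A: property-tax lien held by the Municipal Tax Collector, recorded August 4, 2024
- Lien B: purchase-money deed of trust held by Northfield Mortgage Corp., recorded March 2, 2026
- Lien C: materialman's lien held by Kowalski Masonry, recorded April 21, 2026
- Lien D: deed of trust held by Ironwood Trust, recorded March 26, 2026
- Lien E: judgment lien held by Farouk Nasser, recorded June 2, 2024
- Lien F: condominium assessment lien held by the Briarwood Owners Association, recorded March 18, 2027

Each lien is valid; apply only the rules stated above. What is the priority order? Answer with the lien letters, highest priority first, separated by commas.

A, E, F, B, D, C

Effective dates after the stated exceptions: B missed the 15-day window (111 days after the deed), so its recording date stands.
F, as a condominium assessment lien, has superpriority and ranks first.
Ordering the rest by effective date: E (June 2, 2024), A (August 4, 2024), B (March 2, 2026), D (March 26, 2026), C (April 21, 2026).
F would otherwise be senior to A, so under the subordination agreement F and A exchange positions.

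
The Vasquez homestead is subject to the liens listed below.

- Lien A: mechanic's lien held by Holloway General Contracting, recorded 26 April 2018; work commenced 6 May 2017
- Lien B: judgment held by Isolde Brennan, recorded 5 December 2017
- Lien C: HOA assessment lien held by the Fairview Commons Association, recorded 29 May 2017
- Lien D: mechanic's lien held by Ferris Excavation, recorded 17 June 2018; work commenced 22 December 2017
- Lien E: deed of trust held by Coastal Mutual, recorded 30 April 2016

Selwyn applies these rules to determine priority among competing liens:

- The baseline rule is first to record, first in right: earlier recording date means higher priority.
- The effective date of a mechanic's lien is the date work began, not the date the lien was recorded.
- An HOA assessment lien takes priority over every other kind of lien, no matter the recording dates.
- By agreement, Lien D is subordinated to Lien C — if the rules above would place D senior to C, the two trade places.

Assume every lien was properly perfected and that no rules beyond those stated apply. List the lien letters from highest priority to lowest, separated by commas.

C, E, A, B, D

Effective dates: A's effective date is 6 May 2017, when work began; D relates back to 22 December 2017 (work commenced).
C is an HOA assessment lien and takes priority over every other lien.
Ordering the rest by effective date: E (30 April 2016), A (6 May 2017), B (5 December 2017), D (22 December 2017).
Since D is not senior to C, the subordination leaves the order unchanged.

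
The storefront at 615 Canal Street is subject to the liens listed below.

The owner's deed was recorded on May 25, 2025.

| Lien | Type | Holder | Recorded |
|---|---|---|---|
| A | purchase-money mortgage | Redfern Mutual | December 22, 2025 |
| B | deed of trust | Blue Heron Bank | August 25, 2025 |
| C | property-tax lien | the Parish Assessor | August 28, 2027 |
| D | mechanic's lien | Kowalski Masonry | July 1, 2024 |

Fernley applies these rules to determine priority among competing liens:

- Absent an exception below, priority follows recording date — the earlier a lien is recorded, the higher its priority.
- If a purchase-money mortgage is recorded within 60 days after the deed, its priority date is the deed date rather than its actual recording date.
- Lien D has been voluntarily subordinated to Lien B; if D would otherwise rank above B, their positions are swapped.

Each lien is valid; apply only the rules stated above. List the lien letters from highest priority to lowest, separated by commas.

Adjusting effective dates: A missed the 60-day window (211 days after the deed), so its recording date stands.
By effective date: D (July 1, 2024), B (August 25, 2025), A (December 22, 2025), C (August 28, 2027).
D is senior to B before the subordination, so the two trade places.

B, D, A, C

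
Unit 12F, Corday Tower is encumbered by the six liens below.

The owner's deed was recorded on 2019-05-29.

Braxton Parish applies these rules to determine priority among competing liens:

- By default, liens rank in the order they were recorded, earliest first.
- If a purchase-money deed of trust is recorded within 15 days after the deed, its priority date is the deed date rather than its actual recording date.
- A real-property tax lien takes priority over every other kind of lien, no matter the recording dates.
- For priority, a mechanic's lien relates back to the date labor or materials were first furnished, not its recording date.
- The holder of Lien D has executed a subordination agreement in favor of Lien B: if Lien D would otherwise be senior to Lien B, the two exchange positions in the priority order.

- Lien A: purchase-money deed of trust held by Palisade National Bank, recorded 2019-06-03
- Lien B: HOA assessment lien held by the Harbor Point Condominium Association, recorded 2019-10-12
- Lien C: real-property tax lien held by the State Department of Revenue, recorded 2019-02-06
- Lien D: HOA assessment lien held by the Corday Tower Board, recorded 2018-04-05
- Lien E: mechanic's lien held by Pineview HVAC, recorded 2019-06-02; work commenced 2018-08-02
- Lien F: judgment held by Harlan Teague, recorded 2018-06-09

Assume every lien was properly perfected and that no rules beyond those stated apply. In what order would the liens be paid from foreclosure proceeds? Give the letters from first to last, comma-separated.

Effective dates: A was recorded within the 15-day window, so its effective date is the deed date 2019-05-29; E's effective date is 2018-08-02, when work began.
C is a real-property tax lien and takes priority over every other lien.
Ordering the rest by effective date: D (2018-04-05), F (2018-06-09), E (2018-08-02), A (2019-05-29), B (2019-10-12).
The subordination applies — D was senior to B — so D and B swap.

C, B, F, E, A, D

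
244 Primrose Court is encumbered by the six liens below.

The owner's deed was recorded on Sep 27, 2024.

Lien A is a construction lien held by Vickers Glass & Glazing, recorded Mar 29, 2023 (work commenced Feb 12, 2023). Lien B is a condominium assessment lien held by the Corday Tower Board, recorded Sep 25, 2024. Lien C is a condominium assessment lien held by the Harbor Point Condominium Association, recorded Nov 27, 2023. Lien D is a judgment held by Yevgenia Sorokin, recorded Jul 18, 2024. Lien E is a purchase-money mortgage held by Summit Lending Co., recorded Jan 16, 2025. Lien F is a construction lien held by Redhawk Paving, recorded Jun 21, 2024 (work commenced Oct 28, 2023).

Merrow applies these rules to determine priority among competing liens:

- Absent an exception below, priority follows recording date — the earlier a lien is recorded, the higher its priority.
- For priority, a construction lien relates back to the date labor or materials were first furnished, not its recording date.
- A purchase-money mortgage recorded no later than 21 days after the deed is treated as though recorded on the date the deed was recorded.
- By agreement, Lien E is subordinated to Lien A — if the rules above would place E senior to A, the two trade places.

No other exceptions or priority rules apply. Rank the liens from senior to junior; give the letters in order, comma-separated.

A, F, C, D, B, E

Effective dates: A's effective date is Feb 12, 2023, when work began; E was recorded 111 days after the deed, outside the 21-day window, so it keeps its recording date; F's effective date is Oct 28, 2023, when work began.
By effective date, earliest first: A (Feb 12, 2023), F (Oct 28, 2023), C (Nov 27, 2023), D (Jul 18, 2024), B (Sep 25, 2024), E (Jan 16, 2025).
Since E is not senior to A, the subordination leaves the order unchanged.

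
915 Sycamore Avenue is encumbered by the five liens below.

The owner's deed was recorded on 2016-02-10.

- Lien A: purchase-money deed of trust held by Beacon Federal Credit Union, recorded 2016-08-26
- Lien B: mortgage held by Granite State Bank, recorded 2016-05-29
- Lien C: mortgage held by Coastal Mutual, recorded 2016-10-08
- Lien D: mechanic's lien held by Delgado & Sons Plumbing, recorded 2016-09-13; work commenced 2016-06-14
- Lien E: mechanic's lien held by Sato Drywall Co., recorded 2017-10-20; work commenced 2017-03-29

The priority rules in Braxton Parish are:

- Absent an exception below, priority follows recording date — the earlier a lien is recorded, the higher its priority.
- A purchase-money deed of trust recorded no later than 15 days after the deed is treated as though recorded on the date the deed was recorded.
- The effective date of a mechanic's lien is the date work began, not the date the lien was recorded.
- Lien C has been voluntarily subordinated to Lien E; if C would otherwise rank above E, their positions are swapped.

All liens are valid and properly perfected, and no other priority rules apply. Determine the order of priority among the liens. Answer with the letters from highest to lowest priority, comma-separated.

Effective dates after the stated exceptions: A was recorded 198 days after the deed, outside the 15-day window, so it keeps its recording date; D's effective date is 2016-06-14, when work began; E relates back to 2017-03-29 (work commenced).
Sorted by effective date: B (2016-05-29), D (2016-06-14), A (2016-08-26), C (2016-10-08), E (2017-03-29).
C is senior to E before the subordination, so the two trade places.

B, D, A, E, C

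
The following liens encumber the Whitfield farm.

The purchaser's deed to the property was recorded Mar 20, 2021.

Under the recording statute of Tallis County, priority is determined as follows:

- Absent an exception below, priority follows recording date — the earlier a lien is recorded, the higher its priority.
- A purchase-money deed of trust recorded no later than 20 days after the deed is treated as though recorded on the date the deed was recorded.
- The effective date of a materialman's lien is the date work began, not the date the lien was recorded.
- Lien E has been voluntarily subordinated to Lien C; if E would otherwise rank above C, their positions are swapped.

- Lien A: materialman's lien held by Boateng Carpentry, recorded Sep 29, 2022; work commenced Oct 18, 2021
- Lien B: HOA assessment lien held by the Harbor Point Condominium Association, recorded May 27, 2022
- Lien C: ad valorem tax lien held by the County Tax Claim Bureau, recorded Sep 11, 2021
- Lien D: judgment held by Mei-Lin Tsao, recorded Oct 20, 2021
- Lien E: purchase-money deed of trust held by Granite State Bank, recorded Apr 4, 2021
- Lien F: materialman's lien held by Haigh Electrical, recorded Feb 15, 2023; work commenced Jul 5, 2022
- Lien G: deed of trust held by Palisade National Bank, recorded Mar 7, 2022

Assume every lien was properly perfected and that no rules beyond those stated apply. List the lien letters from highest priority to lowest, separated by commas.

C, E, A, D, G, B, F

Effective dates after the stated exceptions: A relates back to Oct 18, 2021 (work commenced); E was recorded within the 20-day window, so its effective date is the deed date Mar 20, 2021; F relates back to Jul 5, 2022 (work commenced).
Sorted by effective date: E (Mar 20, 2021), C (Sep 11, 2021), A (Oct 18, 2021), D (Oct 20, 2021), G (Mar 7, 2022), B (May 27, 2022), F (Jul 5, 2022).
Because E would otherwise rank above C, the subordination swaps them.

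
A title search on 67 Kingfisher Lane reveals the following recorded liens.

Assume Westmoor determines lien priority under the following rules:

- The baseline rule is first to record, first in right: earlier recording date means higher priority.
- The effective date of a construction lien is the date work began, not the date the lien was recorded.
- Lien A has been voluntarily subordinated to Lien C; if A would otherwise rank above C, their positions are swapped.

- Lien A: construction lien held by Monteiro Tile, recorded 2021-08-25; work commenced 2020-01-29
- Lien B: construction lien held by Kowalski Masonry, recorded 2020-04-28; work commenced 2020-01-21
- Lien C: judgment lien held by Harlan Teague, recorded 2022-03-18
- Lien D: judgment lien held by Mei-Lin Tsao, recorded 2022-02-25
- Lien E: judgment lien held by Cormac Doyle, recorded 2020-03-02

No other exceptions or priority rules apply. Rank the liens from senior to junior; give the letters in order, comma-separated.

B, C, E, D, A

Effective dates after the stated exceptions: A's effective date is 2020-01-29, when work began; B's effective date is 2020-01-21, when work began.
By effective date, earliest first: B (2020-01-21), A (2020-01-29), E (2020-03-02), D (2022-02-25), C (2022-03-18).
The subordination applies — A was senior to C — so A and C swap.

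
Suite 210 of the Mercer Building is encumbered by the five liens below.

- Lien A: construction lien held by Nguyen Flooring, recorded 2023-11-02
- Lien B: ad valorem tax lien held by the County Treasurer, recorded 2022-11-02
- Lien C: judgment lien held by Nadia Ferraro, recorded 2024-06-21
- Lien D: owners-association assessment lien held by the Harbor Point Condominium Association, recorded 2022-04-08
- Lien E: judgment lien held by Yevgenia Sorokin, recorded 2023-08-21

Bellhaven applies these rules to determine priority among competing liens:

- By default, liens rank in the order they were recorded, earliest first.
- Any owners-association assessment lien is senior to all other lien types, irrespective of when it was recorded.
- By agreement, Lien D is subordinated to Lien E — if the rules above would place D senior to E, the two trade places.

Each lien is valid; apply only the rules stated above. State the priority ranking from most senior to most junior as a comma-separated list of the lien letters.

E, B, D, A, C

D is an owners-association assessment lien, so it outranks all other liens regardless of date.
Remaining liens by effective date: B (2022-11-02), E (2023-08-21), A (2023-11-02), C (2024-06-21).
Because D would otherwise rank above E, the subordination swaps them.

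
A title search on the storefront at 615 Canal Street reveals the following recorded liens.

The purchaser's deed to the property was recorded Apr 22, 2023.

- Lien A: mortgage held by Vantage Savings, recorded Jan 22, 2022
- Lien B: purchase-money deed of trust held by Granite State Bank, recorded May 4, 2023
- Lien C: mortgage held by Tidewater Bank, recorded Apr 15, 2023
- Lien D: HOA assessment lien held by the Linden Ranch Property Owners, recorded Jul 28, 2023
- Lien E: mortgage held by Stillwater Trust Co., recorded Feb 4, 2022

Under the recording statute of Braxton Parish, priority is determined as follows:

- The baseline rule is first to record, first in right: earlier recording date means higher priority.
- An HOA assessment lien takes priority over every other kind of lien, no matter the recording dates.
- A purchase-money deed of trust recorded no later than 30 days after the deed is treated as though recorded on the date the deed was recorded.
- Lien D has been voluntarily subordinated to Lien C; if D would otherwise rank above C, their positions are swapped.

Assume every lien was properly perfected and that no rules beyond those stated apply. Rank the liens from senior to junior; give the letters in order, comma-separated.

First, effective dates: B relates back to the deed date Apr 22, 2023.
D is an HOA assessment lien and takes priority over every other lien.
The other liens, earliest effective date first: A (Jan 22, 2022), E (Feb 4, 2022), C (Apr 15, 2023), B (Apr 22, 2023).
The subordination applies — D was senior to C — so D and C swap.

C, A, E, D, B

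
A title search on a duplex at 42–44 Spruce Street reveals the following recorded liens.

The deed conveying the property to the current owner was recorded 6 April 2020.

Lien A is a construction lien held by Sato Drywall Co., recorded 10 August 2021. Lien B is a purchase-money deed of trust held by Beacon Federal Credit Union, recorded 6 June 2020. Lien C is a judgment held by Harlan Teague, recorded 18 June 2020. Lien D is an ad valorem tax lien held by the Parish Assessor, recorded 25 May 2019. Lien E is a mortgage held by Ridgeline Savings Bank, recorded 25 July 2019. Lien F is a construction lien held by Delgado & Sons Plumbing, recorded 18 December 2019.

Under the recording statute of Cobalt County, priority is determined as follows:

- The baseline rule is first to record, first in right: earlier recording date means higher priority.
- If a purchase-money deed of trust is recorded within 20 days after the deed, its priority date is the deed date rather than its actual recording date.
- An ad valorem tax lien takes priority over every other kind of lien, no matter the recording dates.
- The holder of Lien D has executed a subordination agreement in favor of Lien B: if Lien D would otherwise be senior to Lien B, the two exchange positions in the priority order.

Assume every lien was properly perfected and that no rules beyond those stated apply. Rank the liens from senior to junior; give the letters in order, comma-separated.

Effective dates: B missed the 20-day window (61 days after the deed), so its recording date stands.
As an ad valorem tax lien, D is senior to every other lien.
Remaining liens by effective date: E (25 July 2019), F (18 December 2019), B (6 June 2020), C (18 June 2020), A (10 August 2021).
The subordination applies — D was senior to B — so D and B swap.

B, E, F, D, C, A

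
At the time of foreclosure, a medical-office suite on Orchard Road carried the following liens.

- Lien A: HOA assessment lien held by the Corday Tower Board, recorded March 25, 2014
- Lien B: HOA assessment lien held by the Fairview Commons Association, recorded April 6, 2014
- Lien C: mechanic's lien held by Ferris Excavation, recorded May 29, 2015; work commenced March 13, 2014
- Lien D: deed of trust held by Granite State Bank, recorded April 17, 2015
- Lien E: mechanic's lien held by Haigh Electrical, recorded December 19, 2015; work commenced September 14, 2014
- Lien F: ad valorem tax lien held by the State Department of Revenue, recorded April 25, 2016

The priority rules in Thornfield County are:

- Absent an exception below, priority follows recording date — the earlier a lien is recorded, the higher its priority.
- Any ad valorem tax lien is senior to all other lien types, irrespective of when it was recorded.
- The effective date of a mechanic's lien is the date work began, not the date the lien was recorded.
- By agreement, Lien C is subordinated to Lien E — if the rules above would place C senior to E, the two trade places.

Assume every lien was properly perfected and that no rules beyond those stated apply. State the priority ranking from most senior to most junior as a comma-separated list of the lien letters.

First, effective dates: C relates back to March 13, 2014 (work commenced); E is treated as recorded September 14, 2014, the work-commencement date.
F is an ad valorem tax lien, so it outranks all other liens regardless of date.
Among the remaining liens, by effective date: C (March 13, 2014), A (March 25, 2014), B (April 6, 2014), E (September 14, 2014), D (April 17, 2015).
C would otherwise be senior to E, so under the subordination agreement C and E exchange positions.

F, E, A, B, C, D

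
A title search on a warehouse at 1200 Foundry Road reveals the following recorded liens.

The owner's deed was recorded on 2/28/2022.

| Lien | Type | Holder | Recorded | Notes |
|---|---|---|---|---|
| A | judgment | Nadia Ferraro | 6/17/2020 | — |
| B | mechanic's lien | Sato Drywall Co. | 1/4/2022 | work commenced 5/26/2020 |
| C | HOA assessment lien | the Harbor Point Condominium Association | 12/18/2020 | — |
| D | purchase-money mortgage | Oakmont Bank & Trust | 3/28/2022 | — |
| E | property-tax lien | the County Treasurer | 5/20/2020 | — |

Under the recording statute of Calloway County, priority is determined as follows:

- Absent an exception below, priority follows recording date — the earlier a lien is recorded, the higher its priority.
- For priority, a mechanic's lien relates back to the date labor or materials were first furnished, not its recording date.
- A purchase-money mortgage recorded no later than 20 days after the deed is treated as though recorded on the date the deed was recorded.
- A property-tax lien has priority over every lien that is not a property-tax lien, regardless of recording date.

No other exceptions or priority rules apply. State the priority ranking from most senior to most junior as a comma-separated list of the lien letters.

Adjusting effective dates: B's effective date is 5/26/2020, when work began; D was recorded 28 days after the deed — beyond 20 days — so no relation-back applies.
E is a property-tax lien, so it outranks all other liens regardless of date.
Ordering the rest by effective date: B (5/26/2020), A (6/17/2020), C (12/18/2020), D (3/28/2022).

E, B, A, C, D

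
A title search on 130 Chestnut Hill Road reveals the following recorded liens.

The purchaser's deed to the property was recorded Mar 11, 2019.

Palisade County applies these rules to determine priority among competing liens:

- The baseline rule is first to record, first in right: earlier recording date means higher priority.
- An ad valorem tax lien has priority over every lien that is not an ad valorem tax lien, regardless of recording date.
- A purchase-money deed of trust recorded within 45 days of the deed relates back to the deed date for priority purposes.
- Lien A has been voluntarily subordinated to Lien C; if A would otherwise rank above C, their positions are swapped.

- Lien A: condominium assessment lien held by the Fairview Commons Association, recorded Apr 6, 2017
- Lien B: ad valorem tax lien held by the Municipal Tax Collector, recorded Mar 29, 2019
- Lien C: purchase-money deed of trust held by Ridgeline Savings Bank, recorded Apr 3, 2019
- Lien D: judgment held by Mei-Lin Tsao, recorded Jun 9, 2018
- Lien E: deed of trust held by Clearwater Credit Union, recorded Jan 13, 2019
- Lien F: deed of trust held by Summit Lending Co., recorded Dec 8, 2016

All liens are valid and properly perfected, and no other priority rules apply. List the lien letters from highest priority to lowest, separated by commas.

B, F, C, D, E, A

Effective dates: C was recorded within the 45-day window, so its effective date is the deed date Mar 11, 2019.
B is an ad valorem tax lien and takes priority over every other lien.
Ordering the rest by effective date: F (Dec 8, 2016), A (Apr 6, 2017), D (Jun 9, 2018), E (Jan 13, 2019), C (Mar 11, 2019).
The subordination applies — A was senior to C — so A and C swap.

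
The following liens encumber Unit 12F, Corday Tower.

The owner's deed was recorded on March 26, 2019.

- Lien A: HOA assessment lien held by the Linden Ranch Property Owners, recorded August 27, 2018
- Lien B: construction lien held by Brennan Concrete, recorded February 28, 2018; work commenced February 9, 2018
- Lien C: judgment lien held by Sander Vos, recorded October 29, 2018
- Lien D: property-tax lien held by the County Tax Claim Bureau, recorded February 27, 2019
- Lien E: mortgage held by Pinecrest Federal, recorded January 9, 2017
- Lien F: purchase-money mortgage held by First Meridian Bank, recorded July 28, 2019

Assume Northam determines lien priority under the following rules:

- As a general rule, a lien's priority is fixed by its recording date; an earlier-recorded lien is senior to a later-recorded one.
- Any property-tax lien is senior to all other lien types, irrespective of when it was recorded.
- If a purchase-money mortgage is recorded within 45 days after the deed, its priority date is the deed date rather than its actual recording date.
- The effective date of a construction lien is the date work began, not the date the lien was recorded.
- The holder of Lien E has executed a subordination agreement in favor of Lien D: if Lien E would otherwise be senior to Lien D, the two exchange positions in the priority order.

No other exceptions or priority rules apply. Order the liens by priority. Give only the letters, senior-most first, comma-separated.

Effective dates after the stated exceptions: B is treated as recorded February 9, 2018, the work-commencement date; F was recorded 124 days after the deed — beyond 45 days — so no relation-back applies.
D is a property-tax lien and takes priority over every other lien.
Remaining liens by effective date: E (January 9, 2017), B (February 9, 2018), A (August 27, 2018), C (October 29, 2018), F (July 28, 2019).
E is already junior to D, so the subordination agreement changes nothing.

D, E, B, A, C, F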